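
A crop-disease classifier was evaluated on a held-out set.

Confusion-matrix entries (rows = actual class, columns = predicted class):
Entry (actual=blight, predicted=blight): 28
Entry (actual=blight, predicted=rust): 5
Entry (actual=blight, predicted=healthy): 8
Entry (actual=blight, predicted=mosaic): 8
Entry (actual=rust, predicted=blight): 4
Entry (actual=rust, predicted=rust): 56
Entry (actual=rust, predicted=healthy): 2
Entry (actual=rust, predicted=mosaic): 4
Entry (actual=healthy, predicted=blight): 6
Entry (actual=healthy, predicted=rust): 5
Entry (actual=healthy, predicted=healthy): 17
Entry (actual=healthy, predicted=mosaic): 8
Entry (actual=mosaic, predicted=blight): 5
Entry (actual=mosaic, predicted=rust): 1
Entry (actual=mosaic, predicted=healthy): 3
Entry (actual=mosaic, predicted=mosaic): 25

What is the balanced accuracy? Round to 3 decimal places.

0.657

Balanced accuracy = mean of per-class recall.
  blight: recall = 28/49 = 0.5714
  rust: recall = 56/66 = 0.8485
  healthy: recall = 17/36 = 0.4722
  mosaic: recall = 25/34 = 0.7353
Mean = (0.5714 + 0.8485 + 0.4722 + 0.7353) / 4 = 0.657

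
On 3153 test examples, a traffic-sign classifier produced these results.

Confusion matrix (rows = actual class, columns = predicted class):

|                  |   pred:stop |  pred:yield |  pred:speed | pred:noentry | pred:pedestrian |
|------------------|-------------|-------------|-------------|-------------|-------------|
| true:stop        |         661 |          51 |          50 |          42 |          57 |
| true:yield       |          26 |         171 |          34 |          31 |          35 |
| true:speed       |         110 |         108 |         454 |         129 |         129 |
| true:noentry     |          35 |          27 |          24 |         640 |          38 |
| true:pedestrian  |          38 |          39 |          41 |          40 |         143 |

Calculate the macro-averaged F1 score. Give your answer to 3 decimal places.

0.607

Per-class F1 score (2·TP/(2·TP+FP+FN)):
  stop: TP=661, FP=26+110+35+38=209, FN=51+50+42+57=200 → 1322/1731 = 0.7637
  yield: TP=171, FP=51+108+27+39=225, FN=26+34+31+35=126 → 342/693 = 0.4935
  speed: TP=454, FP=50+34+24+41=149, FN=110+108+129+129=476 → 908/1533 = 0.5923
  noentry: TP=640, FP=42+31+129+40=242, FN=35+27+24+38=124 → 1280/1646 = 0.7776
  pedestrian: TP=143, FP=57+35+129+38=259, FN=38+39+41+40=158 → 286/703 = 0.4068
Macro-F1 score = mean = (0.7637 + 0.4935 + 0.5923 + 0.7776 + 0.4068) / 5 = 0.607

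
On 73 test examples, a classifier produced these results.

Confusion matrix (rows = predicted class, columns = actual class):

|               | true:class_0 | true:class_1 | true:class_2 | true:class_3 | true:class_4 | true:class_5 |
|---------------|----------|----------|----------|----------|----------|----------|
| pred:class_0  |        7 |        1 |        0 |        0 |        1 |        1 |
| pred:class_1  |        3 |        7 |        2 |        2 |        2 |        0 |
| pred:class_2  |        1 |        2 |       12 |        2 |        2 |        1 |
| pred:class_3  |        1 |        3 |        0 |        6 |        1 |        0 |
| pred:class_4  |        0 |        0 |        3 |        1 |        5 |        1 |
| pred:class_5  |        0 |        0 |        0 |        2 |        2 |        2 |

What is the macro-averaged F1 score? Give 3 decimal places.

0.511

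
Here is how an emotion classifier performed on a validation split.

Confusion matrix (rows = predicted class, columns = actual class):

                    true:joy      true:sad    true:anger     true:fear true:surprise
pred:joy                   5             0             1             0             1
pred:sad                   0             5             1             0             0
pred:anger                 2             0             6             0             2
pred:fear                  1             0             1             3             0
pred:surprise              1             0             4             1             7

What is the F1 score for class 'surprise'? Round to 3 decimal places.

0.609

Treat 'surprise' as positive and all other classes as negative.
F1 score = 2·TP/(2·TP+FP+FN).
surprise: TP=7, FP=1+0+4+1=6, FN=1+0+2+0=3 → 14/23 = 0.6087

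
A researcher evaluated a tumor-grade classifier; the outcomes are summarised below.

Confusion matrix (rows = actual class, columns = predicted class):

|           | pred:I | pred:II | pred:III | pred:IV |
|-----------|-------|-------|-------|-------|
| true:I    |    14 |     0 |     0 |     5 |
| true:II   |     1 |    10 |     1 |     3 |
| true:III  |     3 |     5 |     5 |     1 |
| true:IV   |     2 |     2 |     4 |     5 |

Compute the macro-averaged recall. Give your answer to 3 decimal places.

Per-class recall (TP/(TP+FN)):
  I: TP=14, FN=0+0+5=5 → 14/19 = 0.7368
  II: TP=10, FN=1+1+3=5 → 10/15 = 0.6667
  III: TP=5, FN=3+5+1=9 → 5/14 = 0.3571
  IV: TP=5, FN=2+2+4=8 → 5/13 = 0.3846
Macro-recall = mean = (0.7368 + 0.6667 + 0.3571 + 0.3846) / 4 = 0.536

0.536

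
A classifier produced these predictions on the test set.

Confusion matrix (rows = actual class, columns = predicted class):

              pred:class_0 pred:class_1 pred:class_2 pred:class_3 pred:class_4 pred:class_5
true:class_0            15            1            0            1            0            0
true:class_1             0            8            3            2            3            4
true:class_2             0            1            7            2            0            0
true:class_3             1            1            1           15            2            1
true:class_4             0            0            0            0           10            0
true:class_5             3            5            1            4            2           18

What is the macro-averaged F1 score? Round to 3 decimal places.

Per-class F1 score (2·TP/(2·TP+FP+FN)):
  class_0: TP=15, FP=0+0+1+0+3=4, FN=1+0+1+0+0=2 → 30/36 = 0.8333
  class_1: TP=8, FP=1+1+1+0+5=8, FN=0+3+2+3+4=12 → 16/36 = 0.4444
  class_2: TP=7, FP=0+3+1+0+1=5, FN=0+1+2+0+0=3 → 14/22 = 0.6364
  class_3: TP=15, FP=1+2+2+0+4=9, FN=1+1+1+2+1=6 → 30/45 = 0.6667
  class_4: TP=10, FP=0+3+0+2+2=7, FN=0+0+0+0+0=0 → 20/27 = 0.7407
  class_5: TP=18, FP=0+4+0+1+0=5, FN=3+5+1+4+2=15 → 36/56 = 0.6429
Macro-F1 score = mean = (0.8333 + 0.4444 + 0.6364 + 0.6667 + 0.7407 + 0.6429) / 6 = 0.661

0.661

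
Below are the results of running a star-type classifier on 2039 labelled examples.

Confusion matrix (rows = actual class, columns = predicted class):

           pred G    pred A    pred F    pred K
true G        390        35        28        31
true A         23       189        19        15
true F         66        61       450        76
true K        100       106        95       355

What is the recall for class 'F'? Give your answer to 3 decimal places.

0.689

Take TP from the diagonal, FP from the rest of the 'F' prediction marginal, FN from the rest of the 'F' actual marginal.
recall = TP/(TP+FN).
F: TP=450, FN=66+61+76=203 → 450/653 = 0.6891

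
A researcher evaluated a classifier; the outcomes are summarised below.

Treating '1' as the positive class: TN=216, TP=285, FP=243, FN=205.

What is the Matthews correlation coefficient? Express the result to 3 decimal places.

0.053

MCC = (TP·TN − FP·FN) / √((TP+FP)(TP+FN)(TN+FP)(TN+FN))
Numerator = 285·216 − 243·205 = 11745
Denominator = √(528·490·459·421) = √49994794080 = 223595.1567
MCC = 11745 / 223595.1567 = 0.053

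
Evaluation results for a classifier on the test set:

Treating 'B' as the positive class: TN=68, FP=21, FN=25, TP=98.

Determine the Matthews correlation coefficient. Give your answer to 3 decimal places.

0.558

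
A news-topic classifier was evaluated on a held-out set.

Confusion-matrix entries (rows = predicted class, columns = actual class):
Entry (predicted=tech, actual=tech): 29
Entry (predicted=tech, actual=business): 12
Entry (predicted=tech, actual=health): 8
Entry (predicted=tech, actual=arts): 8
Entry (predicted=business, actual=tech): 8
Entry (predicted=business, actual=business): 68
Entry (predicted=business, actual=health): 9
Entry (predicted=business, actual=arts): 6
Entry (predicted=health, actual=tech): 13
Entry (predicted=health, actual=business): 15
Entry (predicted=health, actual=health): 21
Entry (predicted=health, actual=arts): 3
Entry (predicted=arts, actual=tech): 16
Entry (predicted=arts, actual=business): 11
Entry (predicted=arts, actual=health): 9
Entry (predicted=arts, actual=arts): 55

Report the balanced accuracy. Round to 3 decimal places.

Balanced accuracy = mean of per-class recall.
  tech: recall = 29/66 = 0.4394
  business: recall = 68/106 = 0.6415
  health: recall = 21/47 = 0.4468
  arts: recall = 55/72 = 0.7639
Mean = (0.4394 + 0.6415 + 0.4468 + 0.7639) / 4 = 0.573

0.573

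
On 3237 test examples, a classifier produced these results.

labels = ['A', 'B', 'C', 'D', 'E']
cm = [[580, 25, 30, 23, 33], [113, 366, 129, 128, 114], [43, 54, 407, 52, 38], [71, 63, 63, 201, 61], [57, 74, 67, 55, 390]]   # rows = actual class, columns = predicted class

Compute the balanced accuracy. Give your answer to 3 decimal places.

Balanced accuracy = mean of per-class recall.
  A: recall = 580/691 = 0.8394
  B: recall = 366/850 = 0.4306
  C: recall = 407/594 = 0.6852
  D: recall = 201/459 = 0.4379
  E: recall = 390/643 = 0.6065
Mean = (0.8394 + 0.4306 + 0.6852 + 0.4379 + 0.6065) / 5 = 0.600

0.600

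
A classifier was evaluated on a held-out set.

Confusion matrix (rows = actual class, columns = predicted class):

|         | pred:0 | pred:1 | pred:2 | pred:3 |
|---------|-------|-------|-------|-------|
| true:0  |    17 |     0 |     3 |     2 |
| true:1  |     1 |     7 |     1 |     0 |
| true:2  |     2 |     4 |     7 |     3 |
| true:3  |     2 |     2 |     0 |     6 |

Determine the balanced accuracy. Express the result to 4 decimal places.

0.6470

Balanced accuracy = mean of per-class recall.
  0: recall = 17/22 = 0.77273
  1: recall = 7/9 = 0.77778
  2: recall = 7/16 = 0.43750
  3: recall = 6/10 = 0.60000
Mean = (0.77273 + 0.77778 + 0.43750 + 0.60000) / 4 = 0.6470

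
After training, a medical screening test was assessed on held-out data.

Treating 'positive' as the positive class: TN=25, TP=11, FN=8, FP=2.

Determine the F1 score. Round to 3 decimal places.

0.688

Precision = TP/(TP+FP) = 11/13 = 0.8462
Recall = TP/(TP+FN) = 11/19 = 0.5789
F1 = 2·TP/(2·TP+FP+FN) = 22/32 = 0.688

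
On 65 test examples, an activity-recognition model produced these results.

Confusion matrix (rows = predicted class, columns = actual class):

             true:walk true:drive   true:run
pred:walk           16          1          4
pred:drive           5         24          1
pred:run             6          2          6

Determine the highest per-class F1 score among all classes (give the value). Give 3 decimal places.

Per-class F1 score (2·TP/(2·TP+FP+FN)):
  walk: TP=16, FP=1+4=5, FN=5+6=11 → 32/48 = 0.6667
  drive: TP=24, FP=5+1=6, FN=1+2=3 → 48/57 = 0.8421
  run: TP=6, FP=6+2=8, FN=4+1=5 → 12/25 = 0.4800
Highest is class 'drive' with F1 score = 0.842.

0.842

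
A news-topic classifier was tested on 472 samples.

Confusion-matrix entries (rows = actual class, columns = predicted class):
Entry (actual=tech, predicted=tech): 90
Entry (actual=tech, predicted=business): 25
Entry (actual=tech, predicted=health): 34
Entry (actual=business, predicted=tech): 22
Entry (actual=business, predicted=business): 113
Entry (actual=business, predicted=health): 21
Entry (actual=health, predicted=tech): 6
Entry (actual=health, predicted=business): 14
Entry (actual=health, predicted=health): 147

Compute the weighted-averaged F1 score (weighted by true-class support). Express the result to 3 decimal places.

0.737

Per-class F1 score (2·TP/(2·TP+FP+FN)):
  tech: TP=90, FP=22+6=28, FN=25+34=59 → 180/267 = 0.6742
  business: TP=113, FP=25+14=39, FN=22+21=43 → 226/308 = 0.7338
  health: TP=147, FP=34+21=55, FN=6+14=20 → 294/369 = 0.7967
Weighted-F1 score = Σ (supportᵢ/N)·F1 scoreᵢ with N=472: (149/472)·0.6742 + (156/472)·0.7338 + (167/472)·0.7967 = 0.737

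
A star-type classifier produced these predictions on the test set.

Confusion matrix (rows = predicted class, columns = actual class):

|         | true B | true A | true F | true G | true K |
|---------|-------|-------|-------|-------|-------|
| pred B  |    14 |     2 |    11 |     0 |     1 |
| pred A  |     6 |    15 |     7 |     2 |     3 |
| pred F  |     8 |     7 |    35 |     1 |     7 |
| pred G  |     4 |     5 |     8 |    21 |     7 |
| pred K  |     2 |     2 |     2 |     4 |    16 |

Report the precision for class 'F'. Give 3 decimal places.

Treat 'F' as positive and all other classes as negative.
precision = TP/(TP+FP).
F: TP=35, FP=8+7+1+7=23 → 35/58 = 0.6034

0.603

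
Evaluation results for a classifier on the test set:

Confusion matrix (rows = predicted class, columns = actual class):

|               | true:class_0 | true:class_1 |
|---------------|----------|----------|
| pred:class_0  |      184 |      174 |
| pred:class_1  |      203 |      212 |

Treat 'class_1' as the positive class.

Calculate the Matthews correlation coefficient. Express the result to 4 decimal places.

0.0247

MCC = (TP·TN − FP·FN) / √((TP+FP)(TP+FN)(TN+FP)(TN+FN))
Numerator = 212·184 − 203·174 = 3686
Denominator = √(415·386·387·358) = √22193683740 = 148975.4468
MCC = 3686 / 148975.4468 = 0.0247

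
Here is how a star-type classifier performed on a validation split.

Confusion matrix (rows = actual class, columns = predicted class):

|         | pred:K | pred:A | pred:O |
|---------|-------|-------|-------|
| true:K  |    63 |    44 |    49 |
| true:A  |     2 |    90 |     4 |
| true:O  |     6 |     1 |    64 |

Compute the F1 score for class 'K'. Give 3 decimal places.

0.555

Take TP from the diagonal, FP from the rest of the 'K' prediction marginal, FN from the rest of the 'K' actual marginal.
F1 score = 2·TP/(2·TP+FP+FN).
K: TP=63, FP=2+6=8, FN=44+49=93 → 126/227 = 0.5551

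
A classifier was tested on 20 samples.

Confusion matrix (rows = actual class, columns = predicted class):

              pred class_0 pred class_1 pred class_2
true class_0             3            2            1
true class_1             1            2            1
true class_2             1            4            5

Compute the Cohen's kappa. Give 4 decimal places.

0.2537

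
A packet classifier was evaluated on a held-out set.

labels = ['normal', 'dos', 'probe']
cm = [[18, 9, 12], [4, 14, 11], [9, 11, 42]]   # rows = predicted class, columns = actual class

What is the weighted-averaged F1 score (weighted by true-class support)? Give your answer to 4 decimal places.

Per-class F1 score (2·TP/(2·TP+FP+FN)):
  normal: TP=18, FP=9+12=21, FN=4+9=13 → 36/70 = 0.51429
  dos: TP=14, FP=4+11=15, FN=9+11=20 → 28/63 = 0.44444
  probe: TP=42, FP=9+11=20, FN=12+11=23 → 84/127 = 0.66142
Weighted-F1 score = Σ (supportᵢ/N)·F1 scoreᵢ with N=130: (31/130)·0.51429 + (34/130)·0.44444 + (65/130)·0.66142 = 0.5696

0.5696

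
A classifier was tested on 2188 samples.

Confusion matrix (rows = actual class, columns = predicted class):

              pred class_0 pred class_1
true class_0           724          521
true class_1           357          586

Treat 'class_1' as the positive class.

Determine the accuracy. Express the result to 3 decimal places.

Accuracy = (TP+TN)/N = (586+724)/2188 = 0.599

0.599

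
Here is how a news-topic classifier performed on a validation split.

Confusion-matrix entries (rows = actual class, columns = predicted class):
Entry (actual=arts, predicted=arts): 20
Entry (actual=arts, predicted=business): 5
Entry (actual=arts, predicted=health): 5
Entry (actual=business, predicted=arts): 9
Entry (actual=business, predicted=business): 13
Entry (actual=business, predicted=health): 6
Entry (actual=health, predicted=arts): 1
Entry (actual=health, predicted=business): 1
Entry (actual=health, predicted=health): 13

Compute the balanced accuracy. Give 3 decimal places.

0.666

Balanced accuracy = mean of per-class recall.
  arts: recall = 20/30 = 0.6667
  business: recall = 13/28 = 0.4643
  health: recall = 13/15 = 0.8667
Mean = (0.6667 + 0.4643 + 0.8667) / 3 = 0.666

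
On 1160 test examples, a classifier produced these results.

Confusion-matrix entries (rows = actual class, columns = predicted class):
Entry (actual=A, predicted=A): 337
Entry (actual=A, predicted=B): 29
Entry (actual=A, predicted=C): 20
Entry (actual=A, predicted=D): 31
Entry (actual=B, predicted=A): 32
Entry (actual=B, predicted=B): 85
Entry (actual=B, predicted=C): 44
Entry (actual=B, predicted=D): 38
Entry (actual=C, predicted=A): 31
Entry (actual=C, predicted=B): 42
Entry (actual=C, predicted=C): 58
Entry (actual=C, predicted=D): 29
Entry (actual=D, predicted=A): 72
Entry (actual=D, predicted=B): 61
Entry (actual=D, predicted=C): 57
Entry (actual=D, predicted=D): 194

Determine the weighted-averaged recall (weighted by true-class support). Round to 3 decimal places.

0.581

Per-class recall (TP/(TP+FN)):
  A: TP=337, FN=29+20+31=80 → 337/417 = 0.8082
  B: TP=85, FN=32+44+38=114 → 85/199 = 0.4271
  C: TP=58, FN=31+42+29=102 → 58/160 = 0.3625
  D: TP=194, FN=72+61+57=190 → 194/384 = 0.5052
Weighted-recall = Σ (supportᵢ/N)·recallᵢ with N=1160: (417/1160)·0.8082 + (199/1160)·0.4271 + (160/1160)·0.3625 + (384/1160)·0.5052 = 0.581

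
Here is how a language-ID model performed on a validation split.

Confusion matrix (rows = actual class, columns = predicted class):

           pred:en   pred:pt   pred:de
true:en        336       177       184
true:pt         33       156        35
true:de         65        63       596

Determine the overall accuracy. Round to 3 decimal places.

0.661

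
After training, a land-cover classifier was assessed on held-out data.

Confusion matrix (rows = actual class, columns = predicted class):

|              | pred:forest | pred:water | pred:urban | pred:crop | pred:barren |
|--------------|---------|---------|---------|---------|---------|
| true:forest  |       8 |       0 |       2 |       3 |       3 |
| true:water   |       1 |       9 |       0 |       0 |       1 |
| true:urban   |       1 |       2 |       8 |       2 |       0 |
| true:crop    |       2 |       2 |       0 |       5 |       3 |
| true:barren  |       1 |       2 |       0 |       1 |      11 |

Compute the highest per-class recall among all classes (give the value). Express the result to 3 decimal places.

Per-class recall (TP/(TP+FN)):
  forest: TP=8, FN=0+2+3+3=8 → 8/16 = 0.5000
  water: TP=9, FN=1+0+0+1=2 → 9/11 = 0.8182
  urban: TP=8, FN=1+2+2+0=5 → 8/13 = 0.6154
  crop: TP=5, FN=2+2+0+3=7 → 5/12 = 0.4167
  barren: TP=11, FN=1+2+0+1=4 → 11/15 = 0.7333
Highest is class 'water' with recall = 0.818.

0.818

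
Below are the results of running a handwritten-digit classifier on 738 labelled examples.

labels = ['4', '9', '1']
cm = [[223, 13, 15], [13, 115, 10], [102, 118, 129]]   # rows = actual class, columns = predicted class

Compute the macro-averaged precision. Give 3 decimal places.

Per-class precision (TP/(TP+FP)):
  4: TP=223, FP=13+102=115 → 223/338 = 0.6598
  9: TP=115, FP=13+118=131 → 115/246 = 0.4675
  1: TP=129, FP=15+10=25 → 129/154 = 0.8377
Macro-precision = mean = (0.6598 + 0.4675 + 0.8377) / 3 = 0.655

0.655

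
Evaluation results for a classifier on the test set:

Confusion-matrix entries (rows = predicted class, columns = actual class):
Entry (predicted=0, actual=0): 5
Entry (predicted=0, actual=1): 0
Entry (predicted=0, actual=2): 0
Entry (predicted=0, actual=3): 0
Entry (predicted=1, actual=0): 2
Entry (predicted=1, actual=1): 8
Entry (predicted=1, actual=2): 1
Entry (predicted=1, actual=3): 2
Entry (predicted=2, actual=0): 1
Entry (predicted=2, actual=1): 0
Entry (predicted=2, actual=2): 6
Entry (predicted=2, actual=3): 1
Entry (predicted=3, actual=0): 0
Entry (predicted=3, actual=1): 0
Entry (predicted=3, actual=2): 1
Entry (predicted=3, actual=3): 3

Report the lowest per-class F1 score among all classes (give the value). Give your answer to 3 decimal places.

Per-class F1 score (2·TP/(2·TP+FP+FN)):
  0: TP=5, FP=0+0+0=0, FN=2+1+0=3 → 10/13 = 0.7692
  1: TP=8, FP=2+1+2=5, FN=0+0+0=0 → 16/21 = 0.7619
  2: TP=6, FP=1+0+1=2, FN=0+1+1=2 → 12/16 = 0.7500
  3: TP=3, FP=0+0+1=1, FN=0+2+1=3 → 6/10 = 0.6000
Lowest is class '3' with F1 score = 0.600.

0.600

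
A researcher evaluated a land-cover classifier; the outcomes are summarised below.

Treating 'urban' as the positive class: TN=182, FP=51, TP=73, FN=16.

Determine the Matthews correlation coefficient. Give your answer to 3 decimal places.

0.553

MCC = (TP·TN − FP·FN) / √((TP+FP)(TP+FN)(TN+FP)(TN+FN))
Numerator = 73·182 − 51·16 = 12470
Denominator = √(124·89·233·198) = √509134824 = 22564.0161
MCC = 12470 / 22564.0161 = 0.553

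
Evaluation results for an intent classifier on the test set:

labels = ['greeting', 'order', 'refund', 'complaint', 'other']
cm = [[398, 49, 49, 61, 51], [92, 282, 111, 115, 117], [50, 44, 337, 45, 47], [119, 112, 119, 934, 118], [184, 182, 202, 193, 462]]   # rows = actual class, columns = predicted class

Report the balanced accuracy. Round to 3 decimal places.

Balanced accuracy = mean of per-class recall.
  greeting: recall = 398/608 = 0.6546
  order: recall = 282/717 = 0.3933
  refund: recall = 337/523 = 0.6444
  complaint: recall = 934/1402 = 0.6662
  other: recall = 462/1223 = 0.3778
Mean = (0.6546 + 0.3933 + 0.6444 + 0.6662 + 0.3778) / 5 = 0.547

0.547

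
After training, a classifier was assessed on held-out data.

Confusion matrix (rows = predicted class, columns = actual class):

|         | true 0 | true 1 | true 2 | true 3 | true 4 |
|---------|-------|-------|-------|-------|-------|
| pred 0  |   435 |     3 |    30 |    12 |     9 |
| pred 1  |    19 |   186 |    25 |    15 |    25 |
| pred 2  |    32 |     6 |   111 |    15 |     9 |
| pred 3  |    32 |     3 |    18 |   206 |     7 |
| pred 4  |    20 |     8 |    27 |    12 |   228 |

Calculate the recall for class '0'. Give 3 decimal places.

0.809

One-vs-rest for '0': TP = diagonal; FP = other classes predicted '0'; FN = '0' predicted as other.
recall = TP/(TP+FN).
0: TP=435, FN=19+32+32+20=103 → 435/538 = 0.8086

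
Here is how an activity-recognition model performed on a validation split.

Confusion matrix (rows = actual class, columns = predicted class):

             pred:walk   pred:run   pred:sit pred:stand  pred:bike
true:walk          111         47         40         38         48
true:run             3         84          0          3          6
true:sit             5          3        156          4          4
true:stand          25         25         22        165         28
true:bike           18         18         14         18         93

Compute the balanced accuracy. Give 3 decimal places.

0.675

Balanced accuracy = mean of per-class recall.
  walk: recall = 111/284 = 0.3908
  run: recall = 84/96 = 0.8750
  sit: recall = 156/172 = 0.9070
  stand: recall = 165/265 = 0.6226
  bike: recall = 93/161 = 0.5776
Mean = (0.3908 + 0.8750 + 0.9070 + 0.6226 + 0.5776) / 5 = 0.675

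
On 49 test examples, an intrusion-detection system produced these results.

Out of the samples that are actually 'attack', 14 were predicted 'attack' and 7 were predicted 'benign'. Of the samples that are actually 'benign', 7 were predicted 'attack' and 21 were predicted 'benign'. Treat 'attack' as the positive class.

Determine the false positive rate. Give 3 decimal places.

FPR = FP/(FP+TN) = 7/(7+21) = 0.250

0.250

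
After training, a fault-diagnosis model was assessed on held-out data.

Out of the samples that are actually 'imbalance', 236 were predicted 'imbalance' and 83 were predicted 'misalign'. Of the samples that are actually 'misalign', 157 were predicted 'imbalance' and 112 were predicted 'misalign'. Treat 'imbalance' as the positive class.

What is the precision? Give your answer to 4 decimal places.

Precision = TP/(TP+FP) = 236/(236+157) = 236/393 = 0.6005

0.6005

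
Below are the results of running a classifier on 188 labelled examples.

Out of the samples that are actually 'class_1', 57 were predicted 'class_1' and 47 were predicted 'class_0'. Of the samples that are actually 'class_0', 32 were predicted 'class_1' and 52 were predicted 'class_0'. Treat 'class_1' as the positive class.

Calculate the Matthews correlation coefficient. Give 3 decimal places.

0.166

MCC = (TP·TN − FP·FN) / √((TP+FP)(TP+FN)(TN+FP)(TN+FN))
Numerator = 57·52 − 32·47 = 1460
Denominator = √(89·104·84·99) = √76972896 = 8773.4199
MCC = 1460 / 8773.4199 = 0.166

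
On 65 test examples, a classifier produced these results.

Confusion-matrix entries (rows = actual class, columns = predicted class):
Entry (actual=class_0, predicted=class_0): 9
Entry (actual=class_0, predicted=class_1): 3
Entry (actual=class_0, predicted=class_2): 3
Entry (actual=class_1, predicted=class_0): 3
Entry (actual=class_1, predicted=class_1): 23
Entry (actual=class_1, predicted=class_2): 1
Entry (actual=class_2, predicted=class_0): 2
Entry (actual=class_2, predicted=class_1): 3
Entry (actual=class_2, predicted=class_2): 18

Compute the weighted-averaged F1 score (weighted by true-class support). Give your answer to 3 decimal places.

Per-class F1 score (2·TP/(2·TP+FP+FN)):
  class_0: TP=9, FP=3+2=5, FN=3+3=6 → 18/29 = 0.6207
  class_1: TP=23, FP=3+3=6, FN=3+1=4 → 46/56 = 0.8214
  class_2: TP=18, FP=3+1=4, FN=2+3=5 → 36/45 = 0.8000
Weighted-F1 score = Σ (supportᵢ/N)·F1 scoreᵢ with N=65: (15/65)·0.6207 + (27/65)·0.8214 + (23/65)·0.8000 = 0.768

0.768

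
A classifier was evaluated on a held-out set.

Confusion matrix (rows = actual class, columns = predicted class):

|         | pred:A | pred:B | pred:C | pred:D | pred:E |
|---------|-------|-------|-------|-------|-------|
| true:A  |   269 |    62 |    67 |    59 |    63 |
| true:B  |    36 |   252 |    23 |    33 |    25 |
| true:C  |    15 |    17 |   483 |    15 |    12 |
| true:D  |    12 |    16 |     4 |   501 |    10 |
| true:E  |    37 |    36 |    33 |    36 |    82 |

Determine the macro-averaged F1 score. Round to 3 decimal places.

0.670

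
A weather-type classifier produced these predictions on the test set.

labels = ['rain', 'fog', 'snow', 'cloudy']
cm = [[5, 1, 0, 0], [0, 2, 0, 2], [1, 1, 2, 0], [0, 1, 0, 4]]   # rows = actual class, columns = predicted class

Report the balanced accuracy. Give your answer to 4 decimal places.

0.6583

Balanced accuracy = mean of per-class recall.
  rain: recall = 5/6 = 0.83333
  fog: recall = 2/4 = 0.50000
  snow: recall = 2/4 = 0.50000
  cloudy: recall = 4/5 = 0.80000
Mean = (0.83333 + 0.50000 + 0.50000 + 0.80000) / 4 = 0.6583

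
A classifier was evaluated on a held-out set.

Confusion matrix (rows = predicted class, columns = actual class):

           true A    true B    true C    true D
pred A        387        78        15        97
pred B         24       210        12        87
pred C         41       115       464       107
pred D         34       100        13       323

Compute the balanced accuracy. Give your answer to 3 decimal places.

0.665

Balanced accuracy = mean of per-class recall.
  A: recall = 387/486 = 0.7963
  B: recall = 210/503 = 0.4175
  C: recall = 464/504 = 0.9206
  D: recall = 323/614 = 0.5261
Mean = (0.7963 + 0.4175 + 0.9206 + 0.5261) / 4 = 0.665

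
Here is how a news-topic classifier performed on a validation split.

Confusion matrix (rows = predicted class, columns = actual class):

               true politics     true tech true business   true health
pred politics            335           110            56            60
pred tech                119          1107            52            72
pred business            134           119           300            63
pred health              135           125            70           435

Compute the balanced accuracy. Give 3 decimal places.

0.635

Balanced accuracy = mean of per-class recall.
  politics: recall = 335/723 = 0.4633
  tech: recall = 1107/1461 = 0.7577
  business: recall = 300/478 = 0.6276
  health: recall = 435/630 = 0.6905
Mean = (0.4633 + 0.7577 + 0.6276 + 0.6905) / 4 = 0.635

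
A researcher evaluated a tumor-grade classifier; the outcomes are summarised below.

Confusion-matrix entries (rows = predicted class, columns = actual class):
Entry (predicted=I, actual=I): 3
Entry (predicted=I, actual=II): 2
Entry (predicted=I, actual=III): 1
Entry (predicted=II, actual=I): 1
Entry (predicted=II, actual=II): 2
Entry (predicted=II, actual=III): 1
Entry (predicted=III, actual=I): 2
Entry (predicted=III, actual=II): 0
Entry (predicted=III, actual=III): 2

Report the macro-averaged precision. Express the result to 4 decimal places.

Per-class precision (TP/(TP+FP)):
  I: TP=3, FP=2+1=3 → 3/6 = 0.50000
  II: TP=2, FP=1+1=2 → 2/4 = 0.50000
  III: TP=2, FP=2+0=2 → 2/4 = 0.50000
Macro-precision = mean = (0.50000 + 0.50000 + 0.50000) / 3 = 0.5000

0.5000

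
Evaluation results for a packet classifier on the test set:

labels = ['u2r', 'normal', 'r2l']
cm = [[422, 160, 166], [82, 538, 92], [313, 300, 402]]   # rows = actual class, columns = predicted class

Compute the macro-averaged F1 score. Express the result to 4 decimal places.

0.5495

Per-class F1 score (2·TP/(2·TP+FP+FN)):
  u2r: TP=422, FP=82+313=395, FN=160+166=326 → 844/1565 = 0.53930
  normal: TP=538, FP=160+300=460, FN=82+92=174 → 1076/1710 = 0.62924
  r2l: TP=402, FP=166+92=258, FN=313+300=613 → 804/1675 = 0.48000
Macro-F1 score = mean = (0.53930 + 0.62924 + 0.48000) / 3 = 0.5495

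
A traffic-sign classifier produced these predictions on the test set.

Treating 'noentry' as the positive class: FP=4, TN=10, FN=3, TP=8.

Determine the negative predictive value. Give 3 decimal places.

0.769

NPV = TN/(TN+FN) = 10/(10+3) = 0.769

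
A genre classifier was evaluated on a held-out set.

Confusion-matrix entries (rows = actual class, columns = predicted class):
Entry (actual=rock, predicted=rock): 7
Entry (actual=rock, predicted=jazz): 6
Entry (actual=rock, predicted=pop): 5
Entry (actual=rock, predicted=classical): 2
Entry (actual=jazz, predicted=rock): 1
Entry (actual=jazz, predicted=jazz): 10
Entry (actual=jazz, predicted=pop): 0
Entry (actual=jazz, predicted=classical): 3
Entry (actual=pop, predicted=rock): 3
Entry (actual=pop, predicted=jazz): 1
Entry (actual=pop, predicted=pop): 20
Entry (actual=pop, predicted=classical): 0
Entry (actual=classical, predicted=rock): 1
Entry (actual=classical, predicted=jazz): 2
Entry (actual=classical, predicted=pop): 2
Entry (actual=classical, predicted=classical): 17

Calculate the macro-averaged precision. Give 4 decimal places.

0.6558

Per-class precision (TP/(TP+FP)):
  rock: TP=7, FP=1+3+1=5 → 7/12 = 0.58333
  jazz: TP=10, FP=6+1+2=9 → 10/19 = 0.52632
  pop: TP=20, FP=5+0+2=7 → 20/27 = 0.74074
  classical: TP=17, FP=2+3+0=5 → 17/22 = 0.77273
Macro-precision = mean = (0.58333 + 0.52632 + 0.74074 + 0.77273) / 4 = 0.6558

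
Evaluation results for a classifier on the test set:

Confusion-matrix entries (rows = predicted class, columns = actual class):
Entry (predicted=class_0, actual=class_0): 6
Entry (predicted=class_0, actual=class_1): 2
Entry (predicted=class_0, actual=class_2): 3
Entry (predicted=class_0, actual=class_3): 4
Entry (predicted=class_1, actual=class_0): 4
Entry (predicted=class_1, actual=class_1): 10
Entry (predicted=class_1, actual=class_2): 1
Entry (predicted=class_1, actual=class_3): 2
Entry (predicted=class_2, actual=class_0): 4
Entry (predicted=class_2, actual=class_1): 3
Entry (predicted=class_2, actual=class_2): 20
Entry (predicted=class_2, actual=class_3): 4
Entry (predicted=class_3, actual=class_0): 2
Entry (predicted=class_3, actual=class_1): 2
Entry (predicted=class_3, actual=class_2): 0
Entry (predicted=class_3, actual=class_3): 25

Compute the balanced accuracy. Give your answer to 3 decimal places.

0.628

Balanced accuracy = mean of per-class recall.
  class_0: recall = 6/16 = 0.3750
  class_1: recall = 10/17 = 0.5882
  class_2: recall = 20/24 = 0.8333
  class_3: recall = 25/35 = 0.7143
Mean = (0.3750 + 0.5882 + 0.8333 + 0.7143) / 4 = 0.628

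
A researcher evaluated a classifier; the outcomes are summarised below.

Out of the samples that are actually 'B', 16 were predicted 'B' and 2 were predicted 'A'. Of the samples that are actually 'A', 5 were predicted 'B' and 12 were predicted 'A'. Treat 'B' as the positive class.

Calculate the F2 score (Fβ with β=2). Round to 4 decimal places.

Fβ = (1+β²)·TP / ((1+β²)·TP + β²·FN + FP), with β²=4
= 5·16 / (5·16 + 4·2 + 5) = 0.8602

0.8602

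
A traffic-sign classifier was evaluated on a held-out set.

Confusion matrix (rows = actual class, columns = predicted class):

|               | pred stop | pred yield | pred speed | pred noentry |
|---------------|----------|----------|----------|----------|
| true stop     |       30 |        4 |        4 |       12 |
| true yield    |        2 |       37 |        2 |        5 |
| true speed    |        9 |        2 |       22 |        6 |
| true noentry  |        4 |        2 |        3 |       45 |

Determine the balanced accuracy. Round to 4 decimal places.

Balanced accuracy = mean of per-class recall.
  stop: recall = 30/50 = 0.60000
  yield: recall = 37/46 = 0.80435
  speed: recall = 22/39 = 0.56410
  noentry: recall = 45/54 = 0.83333
Mean = (0.60000 + 0.80435 + 0.56410 + 0.83333) / 4 = 0.7004

0.7004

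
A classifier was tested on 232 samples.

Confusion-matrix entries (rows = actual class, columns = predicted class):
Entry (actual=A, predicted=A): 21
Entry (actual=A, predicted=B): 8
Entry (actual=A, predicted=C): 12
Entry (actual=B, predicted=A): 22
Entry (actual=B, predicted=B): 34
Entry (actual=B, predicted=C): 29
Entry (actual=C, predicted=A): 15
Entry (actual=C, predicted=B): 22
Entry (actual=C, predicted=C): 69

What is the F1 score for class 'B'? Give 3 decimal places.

One-vs-rest for 'B': TP = diagonal; FP = other classes predicted 'B'; FN = 'B' predicted as other.
F1 score = 2·TP/(2·TP+FP+FN).
B: TP=34, FP=8+22=30, FN=22+29=51 → 68/149 = 0.4564

0.456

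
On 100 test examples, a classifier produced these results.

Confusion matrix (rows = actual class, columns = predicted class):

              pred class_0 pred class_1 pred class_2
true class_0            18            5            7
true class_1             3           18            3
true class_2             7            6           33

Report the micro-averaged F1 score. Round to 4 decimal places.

Micro-averaging pools counts across classes: ΣTP=69, ΣFP=31, ΣFN=31.
Micro-F1 score = 2·TP/(2·TP+FP+FN) on pooled counts = 0.6900 (equals overall accuracy in single-label multiclass).

0.6900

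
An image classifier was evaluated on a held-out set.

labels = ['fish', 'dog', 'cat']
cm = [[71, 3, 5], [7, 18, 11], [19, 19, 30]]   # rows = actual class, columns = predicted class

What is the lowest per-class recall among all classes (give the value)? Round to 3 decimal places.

Per-class recall (TP/(TP+FN)):
  fish: TP=71, FN=3+5=8 → 71/79 = 0.8987
  dog: TP=18, FN=7+11=18 → 18/36 = 0.5000
  cat: TP=30, FN=19+19=38 → 30/68 = 0.4412
Lowest is class 'cat' with recall = 0.441.

0.441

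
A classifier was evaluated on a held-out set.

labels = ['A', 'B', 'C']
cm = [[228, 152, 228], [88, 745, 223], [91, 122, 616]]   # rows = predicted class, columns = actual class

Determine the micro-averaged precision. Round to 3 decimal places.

Micro-averaging pools counts across classes: ΣTP=1589, ΣFP=904, ΣFN=904.
Micro-precision = TP/(TP+FP) on pooled counts = 0.637 (equals overall accuracy in single-label multiclass).

0.637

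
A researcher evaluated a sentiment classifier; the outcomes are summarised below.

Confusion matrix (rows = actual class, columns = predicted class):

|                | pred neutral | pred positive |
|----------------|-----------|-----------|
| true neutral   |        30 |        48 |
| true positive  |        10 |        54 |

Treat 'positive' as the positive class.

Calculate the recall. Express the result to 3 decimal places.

0.844

Recall = TP/(TP+FN) = 54/(54+10) = 54/64 = 0.844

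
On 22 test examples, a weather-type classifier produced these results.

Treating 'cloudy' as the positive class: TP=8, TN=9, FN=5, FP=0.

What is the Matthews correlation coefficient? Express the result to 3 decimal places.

0.629

MCC = (TP·TN − FP·FN) / √((TP+FP)(TP+FN)(TN+FP)(TN+FN))
Numerator = 8·9 − 0·5 = 72
Denominator = √(8·13·9·14) = √13104 = 114.4727
MCC = 72 / 114.4727 = 0.629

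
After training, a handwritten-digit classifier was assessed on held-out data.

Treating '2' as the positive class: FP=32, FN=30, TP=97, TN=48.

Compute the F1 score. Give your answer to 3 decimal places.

0.758

Precision = TP/(TP+FP) = 97/129 = 0.7519
Recall = TP/(TP+FN) = 97/127 = 0.7638
F1 = 2·TP/(2·TP+FP+FN) = 194/256 = 0.758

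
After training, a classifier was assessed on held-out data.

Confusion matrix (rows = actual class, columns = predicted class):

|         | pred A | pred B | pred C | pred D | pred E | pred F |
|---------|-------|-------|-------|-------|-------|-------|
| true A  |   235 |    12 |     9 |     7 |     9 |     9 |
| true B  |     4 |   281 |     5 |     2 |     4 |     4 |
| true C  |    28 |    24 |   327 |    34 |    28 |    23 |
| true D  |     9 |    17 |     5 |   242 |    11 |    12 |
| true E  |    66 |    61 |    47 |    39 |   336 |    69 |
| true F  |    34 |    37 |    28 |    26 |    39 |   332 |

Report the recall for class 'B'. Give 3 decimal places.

recall = TP/(TP+FN).
B: TP=281, FN=4+5+2+4+4=19 → 281/300 = 0.9367

0.937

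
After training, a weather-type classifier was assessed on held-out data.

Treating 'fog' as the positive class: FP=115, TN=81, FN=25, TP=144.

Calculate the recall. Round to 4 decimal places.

0.8521

Recall = TP/(TP+FN) = 144/(144+25) = 144/169 = 0.8521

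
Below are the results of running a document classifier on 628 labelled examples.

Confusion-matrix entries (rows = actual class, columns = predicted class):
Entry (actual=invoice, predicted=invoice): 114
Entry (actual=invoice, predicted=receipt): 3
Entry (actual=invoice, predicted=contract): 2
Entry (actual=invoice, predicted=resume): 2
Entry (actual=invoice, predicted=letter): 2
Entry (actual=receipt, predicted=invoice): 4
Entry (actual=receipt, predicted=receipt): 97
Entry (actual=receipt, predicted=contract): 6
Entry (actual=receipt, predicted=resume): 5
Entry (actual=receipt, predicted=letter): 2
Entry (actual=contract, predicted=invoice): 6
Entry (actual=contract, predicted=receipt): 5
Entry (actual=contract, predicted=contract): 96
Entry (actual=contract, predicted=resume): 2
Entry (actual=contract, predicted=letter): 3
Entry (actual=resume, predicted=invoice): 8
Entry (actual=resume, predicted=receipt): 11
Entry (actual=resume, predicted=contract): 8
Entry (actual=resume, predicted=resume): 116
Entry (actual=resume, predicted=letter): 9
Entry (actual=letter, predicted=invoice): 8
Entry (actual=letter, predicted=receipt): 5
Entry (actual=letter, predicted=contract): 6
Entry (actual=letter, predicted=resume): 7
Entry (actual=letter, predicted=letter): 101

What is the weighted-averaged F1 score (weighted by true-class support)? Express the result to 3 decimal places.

Per-class F1 score (2·TP/(2·TP+FP+FN)):
  invoice: TP=114, FP=4+6+8+8=26, FN=3+2+2+2=9 → 228/263 = 0.8669
  receipt: TP=97, FP=3+5+11+5=24, FN=4+6+5+2=17 → 194/235 = 0.8255
  contract: TP=96, FP=2+6+8+6=22, FN=6+5+2+3=16 → 192/230 = 0.8348
  resume: TP=116, FP=2+5+2+7=16, FN=8+11+8+9=36 → 232/284 = 0.8169
  letter: TP=101, FP=2+2+3+9=16, FN=8+5+6+7=26 → 202/244 = 0.8279
Weighted-F1 score = Σ (supportᵢ/N)·F1 scoreᵢ with N=628: (123/628)·0.8669 + (114/628)·0.8255 + (112/628)·0.8348 + (152/628)·0.8169 + (127/628)·0.8279 = 0.834

0.834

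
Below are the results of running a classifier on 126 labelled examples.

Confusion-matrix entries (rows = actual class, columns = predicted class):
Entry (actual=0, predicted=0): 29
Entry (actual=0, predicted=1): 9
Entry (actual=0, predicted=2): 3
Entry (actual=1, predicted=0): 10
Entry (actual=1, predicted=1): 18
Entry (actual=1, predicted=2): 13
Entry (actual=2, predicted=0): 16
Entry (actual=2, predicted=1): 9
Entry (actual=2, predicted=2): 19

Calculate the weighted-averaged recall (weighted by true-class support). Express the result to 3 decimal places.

0.524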